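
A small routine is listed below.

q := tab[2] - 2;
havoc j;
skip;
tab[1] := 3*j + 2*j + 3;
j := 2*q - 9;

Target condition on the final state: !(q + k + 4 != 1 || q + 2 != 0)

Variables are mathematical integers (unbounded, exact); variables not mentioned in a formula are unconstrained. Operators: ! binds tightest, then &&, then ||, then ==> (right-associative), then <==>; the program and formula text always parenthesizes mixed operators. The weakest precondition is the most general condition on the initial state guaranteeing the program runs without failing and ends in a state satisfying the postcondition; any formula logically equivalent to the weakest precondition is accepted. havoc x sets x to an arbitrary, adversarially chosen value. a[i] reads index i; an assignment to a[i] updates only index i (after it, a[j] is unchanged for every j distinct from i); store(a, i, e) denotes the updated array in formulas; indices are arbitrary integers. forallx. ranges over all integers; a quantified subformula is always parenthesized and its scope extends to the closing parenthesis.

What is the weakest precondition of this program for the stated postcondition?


Working backward. After the program, the postcondition !(q + k + 4 != 1 || q + 2 != 0) must hold; in canonical form it is !(k + q != -3 || q != -2).
Before j := 2*q - 9: !(k + q != -3 || q != -2)
Before tab[1] := 3*j + 2*j + 3: !(k + q != -3 || q != -2)
Before skip: !(k + q != -3 || q != -2)
Before havoc j: !(k + q != -3 || q != -2)
Before q := tab[2] - 2: !(tab[2] + k != -1 || tab[2] != 0)
Answer: WP = !(tab[2] + k != -1 || tab[2] != 0)


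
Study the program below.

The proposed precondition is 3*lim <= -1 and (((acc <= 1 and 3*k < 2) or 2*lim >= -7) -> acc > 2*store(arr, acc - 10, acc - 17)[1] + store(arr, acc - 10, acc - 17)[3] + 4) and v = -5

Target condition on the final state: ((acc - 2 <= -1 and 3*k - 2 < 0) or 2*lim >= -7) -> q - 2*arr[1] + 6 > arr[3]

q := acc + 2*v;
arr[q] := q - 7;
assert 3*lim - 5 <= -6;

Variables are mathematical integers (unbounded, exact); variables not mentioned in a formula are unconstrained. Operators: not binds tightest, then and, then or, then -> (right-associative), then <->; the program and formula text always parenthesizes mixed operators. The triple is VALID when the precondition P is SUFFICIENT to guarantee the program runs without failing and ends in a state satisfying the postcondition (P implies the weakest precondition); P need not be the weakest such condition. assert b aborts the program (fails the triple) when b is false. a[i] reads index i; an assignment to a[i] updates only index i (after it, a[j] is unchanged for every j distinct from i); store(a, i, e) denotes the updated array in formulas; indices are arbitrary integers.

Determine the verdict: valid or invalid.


Working backward. After the program, the postcondition ((acc - 2 <= -1 and 3*k - 2 < 0) or 2*lim >= -7) -> q - 2*arr[1] + 6 > arr[3] must hold; in canonical form it is ((acc <= 1 and 3*k < 2) or 2*lim >= -7) -> q > 2*arr[1] + arr[3] - 6.
Before assert 3*lim - 5 <= -6: 3*lim <= -1 and (((acc <= 1 and 3*k < 2) or 2*lim >= -7) -> q > 2*arr[1] + arr[3] - 6)
Before arr[q] := q - 7: 3*lim <= -1 and (((acc <= 1 and 3*k < 2) or 2*lim >= -7) -> q > 2*store(arr, q, q - 7)[1] + store(arr, q, q - 7)[3] - 6)
Before q := acc + 2*v: 3*lim <= -1 and (((acc <= 1 and 3*k < 2) or 2*lim >= -7) -> acc + 2*v > 2*store(arr, acc + 2*v, acc + 2*v - 7)[1] + store(arr, acc + 2*v, acc + 2*v - 7)[3] - 6)
The weakest precondition is 3*lim <= -1 and (((acc <= 1 and 3*k < 2) or 2*lim >= -7) -> acc + 2*v > 2*store(arr, acc + 2*v, acc + 2*v - 7)[1] + store(arr, acc + 2*v, acc + 2*v - 7)[3] - 6).
Check whether 3*lim <= -1 and (((acc <= 1 and 3*k < 2) or 2*lim >= -7) -> acc > 2*store(arr, acc - 10, acc - 17)[1] + store(arr, acc - 10, acc - 17)[3] + 4) and v = -5 implies it.
Every state satisfying the precondition satisfies the weakest precondition: the implication holds.
Answer: valid


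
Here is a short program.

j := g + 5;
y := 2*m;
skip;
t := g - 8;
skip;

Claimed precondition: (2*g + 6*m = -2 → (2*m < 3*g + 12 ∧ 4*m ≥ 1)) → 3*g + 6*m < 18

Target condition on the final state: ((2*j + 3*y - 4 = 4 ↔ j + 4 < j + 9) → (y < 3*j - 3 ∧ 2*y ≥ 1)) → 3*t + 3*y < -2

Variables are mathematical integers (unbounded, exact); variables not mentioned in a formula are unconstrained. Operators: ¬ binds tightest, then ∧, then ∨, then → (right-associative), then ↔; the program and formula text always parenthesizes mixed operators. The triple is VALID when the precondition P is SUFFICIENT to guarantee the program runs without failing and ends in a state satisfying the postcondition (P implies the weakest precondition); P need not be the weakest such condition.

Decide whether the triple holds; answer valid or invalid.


Working backward. After the program, the postcondition ((2*j + 3*y - 4 = 4 ↔ j + 4 < j + 9) → (y < 3*j - 3 ∧ 2*y ≥ 1)) → 3*t + 3*y < -2 must hold; in canonical form it is (2*j + 3*y = 8 → (y < 3*j - 3 ∧ 2*y ≥ 1)) → 3*t + 3*y < -2.
Before skip: (2*j + 3*y = 8 → (y < 3*j - 3 ∧ 2*y ≥ 1)) → 3*t + 3*y < -2
Before t := g - 8: (2*j + 3*y = 8 → (y < 3*j - 3 ∧ 2*y ≥ 1)) → 3*g + 3*y < 22
Before skip: (2*j + 3*y = 8 → (y < 3*j - 3 ∧ 2*y ≥ 1)) → 3*g + 3*y < 22
Before y := 2*m: (2*j + 6*m = 8 → (2*m < 3*j - 3 ∧ 4*m ≥ 1)) → 3*g + 6*m < 22
Before j := g + 5: (2*g + 6*m = -2 → (2*m < 3*g + 12 ∧ 4*m ≥ 1)) → 3*g + 6*m < 22
The weakest precondition is (2*g + 6*m = -2 → (2*m < 3*g + 12 ∧ 4*m ≥ 1)) → 3*g + 6*m < 22.
Check whether (2*g + 6*m = -2 → (2*m < 3*g + 12 ∧ 4*m ≥ 1)) → 3*g + 6*m < 18 implies it.
Every state satisfying the precondition satisfies the weakest precondition: the implication holds.
Answer: valid


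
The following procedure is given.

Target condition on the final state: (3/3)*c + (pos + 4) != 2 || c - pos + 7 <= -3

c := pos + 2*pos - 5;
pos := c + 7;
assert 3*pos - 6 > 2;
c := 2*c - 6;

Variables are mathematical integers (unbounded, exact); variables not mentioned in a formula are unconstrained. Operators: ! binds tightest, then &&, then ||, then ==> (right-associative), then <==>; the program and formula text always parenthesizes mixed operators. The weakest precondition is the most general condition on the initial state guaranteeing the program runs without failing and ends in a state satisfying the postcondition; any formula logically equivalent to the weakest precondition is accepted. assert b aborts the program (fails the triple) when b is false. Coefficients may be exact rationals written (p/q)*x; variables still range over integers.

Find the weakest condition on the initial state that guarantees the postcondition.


Working backward. After the program, the postcondition (3/3)*c + (pos + 4) != 2 || c - pos + 7 <= -3 must hold; in canonical form it is c + pos != -2 || c <= pos - 10.
Before c := 2*c - 6: 2*c + pos != 4 || 2*c <= pos - 4
Before assert 3*pos - 6 > 2: 3*pos > 8 && (2*c + pos != 4 || 2*c <= pos - 4)
Before pos := c + 7: 3*c > -13 && (3*c != -3 || c <= 3)
Before c := pos + 2*pos - 5: 9*pos > 2 && (9*pos != 12 || 3*pos <= 8)
Answer: WP = 9*pos > 2 && (9*pos != 12 || 3*pos <= 8)


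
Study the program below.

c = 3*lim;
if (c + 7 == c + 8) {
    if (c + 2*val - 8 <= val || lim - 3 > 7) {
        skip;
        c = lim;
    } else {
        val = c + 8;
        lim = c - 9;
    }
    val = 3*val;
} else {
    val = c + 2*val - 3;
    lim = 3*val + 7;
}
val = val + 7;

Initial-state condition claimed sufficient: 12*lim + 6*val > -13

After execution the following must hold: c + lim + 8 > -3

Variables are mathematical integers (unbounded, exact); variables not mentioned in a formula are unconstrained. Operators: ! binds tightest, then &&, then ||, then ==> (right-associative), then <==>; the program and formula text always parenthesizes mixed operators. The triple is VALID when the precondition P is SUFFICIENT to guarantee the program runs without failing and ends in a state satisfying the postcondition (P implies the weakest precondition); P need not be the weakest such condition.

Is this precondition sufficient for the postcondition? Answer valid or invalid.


Working backward. After the program, the postcondition c + lim + 8 > -3 must hold; in canonical form it is c + lim > -11.
Before val := val + 7: c + lim > -11
Then branch requires ((c + val <= 8 || lim > 10) ==> 2*lim > -11) && ((!(c + val <= 8 || lim > 10)) ==> 2*c > -2); else branch requires 4*c + 6*val > -9.
Before the if: 4*c + 6*val > -9
Before c := 3*lim: 12*lim + 6*val > -9
The weakest precondition is 12*lim + 6*val > -9.
Check whether 12*lim + 6*val > -13 implies it.
Countermodel: at the initial state lim = 0, val = -2, the precondition holds but the weakest precondition fails.
Answer: invalid


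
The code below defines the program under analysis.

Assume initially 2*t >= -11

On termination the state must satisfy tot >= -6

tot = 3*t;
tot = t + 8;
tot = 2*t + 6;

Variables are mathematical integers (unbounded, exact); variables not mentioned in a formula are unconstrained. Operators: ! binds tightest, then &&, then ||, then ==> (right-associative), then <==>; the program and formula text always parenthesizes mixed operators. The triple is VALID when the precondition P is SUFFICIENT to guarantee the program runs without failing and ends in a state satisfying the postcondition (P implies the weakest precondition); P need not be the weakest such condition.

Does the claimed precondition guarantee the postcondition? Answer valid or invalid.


Working backward. After the program, tot >= -6 must hold.
Before tot := 2*t + 6: 2*t >= -12
Before tot := t + 8: 2*t >= -12
Before tot := 3*t: 2*t >= -12
The weakest precondition is 2*t >= -12.
Check whether 2*t >= -11 implies it.
Every state satisfying the precondition satisfies the weakest precondition: the implication holds.
Answer: valid


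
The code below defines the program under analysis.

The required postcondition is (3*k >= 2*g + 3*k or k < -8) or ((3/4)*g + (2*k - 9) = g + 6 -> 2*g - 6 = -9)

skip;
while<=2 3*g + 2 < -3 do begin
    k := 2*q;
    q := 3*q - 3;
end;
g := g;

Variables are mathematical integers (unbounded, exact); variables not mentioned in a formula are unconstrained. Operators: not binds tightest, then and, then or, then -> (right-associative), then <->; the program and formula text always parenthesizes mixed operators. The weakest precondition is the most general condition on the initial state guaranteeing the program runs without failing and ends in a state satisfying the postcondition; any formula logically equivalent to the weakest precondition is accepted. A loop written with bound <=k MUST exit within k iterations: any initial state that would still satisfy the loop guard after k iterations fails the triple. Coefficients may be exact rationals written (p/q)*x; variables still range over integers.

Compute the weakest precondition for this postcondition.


Working backward. After the program, the postcondition (3*k >= 2*g + 3*k or k < -8) or ((3/4)*g + (2*k - 9) = g + 6 -> 2*g - 6 = -9) must hold; in canonical form it is 2*g <= 0 or k < -8 or (2*k = (1/4)*g + 15 -> 2*g = -3).
Before g := g: 2*g <= 0 or k < -8 or (2*k = (1/4)*g + 15 -> 2*g = -3)
Before the loop (bound <=2), unroll the exhaustion recursion (WP_0 = exit-now case; WP_j = one more guarded iteration, up to j = 2):
  WP_0: (not (3*g < -5)) and (2*g <= 0 or k < -8 or (2*k = (1/4)*g + 15 -> 2*g = -3))
  WP_1: (3*g < -5 -> ((not (3*g < -5)) and (2*g <= 0 or 2*q < -8 or (4*q = (1/4)*g + 15 -> 2*g = -3)))) and ((not (3*g < -5)) -> (2*g <= 0 or k < -8 or (2*k = (1/4)*g + 15 -> 2*g = -3)))
  WP_2: (3*g < -5 -> ((3*g < -5 -> ((not (3*g < -5)) and (2*g <= 0 or 6*q < -2 or (12*q = (1/4)*g + 27 -> 2*g = -3)))) and ((not (3*g < -5)) -> (2*g <= 0 or 2*q < -8 or (4*q = (1/4)*g + 15 -> 2*g = -3))))) and ((not (3*g < -5)) -> (2*g <= 0 or k < -8 or (2*k = (1/4)*g + 15 -> 2*g = -3)))
So before the loop: (3*g < -5 -> ((3*g < -5 -> ((not (3*g < -5)) and (2*g <= 0 or 6*q < -2 or (12*q = (1/4)*g + 27 -> 2*g = -3)))) and ((not (3*g < -5)) -> (2*g <= 0 or 2*q < -8 or (4*q = (1/4)*g + 15 -> 2*g = -3))))) and ((not (3*g < -5)) -> (2*g <= 0 or k < -8 or (2*k = (1/4)*g + 15 -> 2*g = -3)))
Before skip: (3*g < -5 -> ((3*g < -5 -> ((not (3*g < -5)) and (2*g <= 0 or 6*q < -2 or (12*q = (1/4)*g + 27 -> 2*g = -3)))) and ((not (3*g < -5)) -> (2*g <= 0 or 2*q < -8 or (4*q = (1/4)*g + 15 -> 2*g = -3))))) and ((not (3*g < -5)) -> (2*g <= 0 or k < -8 or (2*k = (1/4)*g + 15 -> 2*g = -3)))
Answer: WP = (3*g < -5 -> ((3*g < -5 -> ((not (3*g < -5)) and (2*g <= 0 or 6*q < -2 or (12*q = (1/4)*g + 27 -> 2*g = -3)))) and ((not (3*g < -5)) -> (2*g <= 0 or 2*q < -8 or (4*q = (1/4)*g + 15 -> 2*g = -3))))) and ((not (3*g < -5)) -> (2*g <= 0 or k < -8 or (2*k = (1/4)*g + 15 -> 2*g = -3)))


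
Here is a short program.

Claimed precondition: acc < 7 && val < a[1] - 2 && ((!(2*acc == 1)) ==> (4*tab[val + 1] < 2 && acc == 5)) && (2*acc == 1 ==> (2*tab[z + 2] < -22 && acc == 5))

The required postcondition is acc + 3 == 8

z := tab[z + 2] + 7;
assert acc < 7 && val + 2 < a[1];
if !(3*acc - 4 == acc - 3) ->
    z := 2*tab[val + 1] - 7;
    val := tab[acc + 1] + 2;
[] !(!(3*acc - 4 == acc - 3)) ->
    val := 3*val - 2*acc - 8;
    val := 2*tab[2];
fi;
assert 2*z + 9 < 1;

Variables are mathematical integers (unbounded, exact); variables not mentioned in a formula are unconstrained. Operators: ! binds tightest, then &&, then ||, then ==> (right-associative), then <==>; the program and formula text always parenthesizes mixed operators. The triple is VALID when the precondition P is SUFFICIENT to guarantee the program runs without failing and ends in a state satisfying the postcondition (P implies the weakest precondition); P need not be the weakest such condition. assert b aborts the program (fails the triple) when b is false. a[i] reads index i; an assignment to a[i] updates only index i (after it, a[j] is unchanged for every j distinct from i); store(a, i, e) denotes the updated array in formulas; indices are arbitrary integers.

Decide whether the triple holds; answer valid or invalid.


Working backward. After the program, the postcondition acc + 3 == 8 must hold; in canonical form it is acc == 5.
Before assert 2*z + 9 < 1: 2*z < -8 && acc == 5
Then branch requires 4*tab[val + 1] < 6 && acc == 5; else branch requires 2*z < -8 && acc == 5.
Before the if: ((!(2*acc == 1)) ==> (4*tab[val + 1] < 6 && acc == 5)) && (2*acc == 1 ==> (2*z < -8 && acc == 5))
Before assert acc < 7 && val + 2 < a[1]: acc < 7 && val < a[1] - 2 && ((!(2*acc == 1)) ==> (4*tab[val + 1] < 6 && acc == 5)) && (2*acc == 1 ==> (2*z < -8 && acc == 5))
Before z := tab[z + 2] + 7: acc < 7 && val < a[1] - 2 && ((!(2*acc == 1)) ==> (4*tab[val + 1] < 6 && acc == 5)) && (2*acc == 1 ==> (2*tab[z + 2] < -22 && acc == 5))
The weakest precondition is acc < 7 && val < a[1] - 2 && ((!(2*acc == 1)) ==> (4*tab[val + 1] < 6 && acc == 5)) && (2*acc == 1 ==> (2*tab[z + 2] < -22 && acc == 5)).
Check whether acc < 7 && val < a[1] - 2 && ((!(2*acc == 1)) ==> (4*tab[val + 1] < 2 && acc == 5)) && (2*acc == 1 ==> (2*tab[z + 2] < -22 && acc == 5)) implies it.
Every state satisfying the precondition satisfies the weakest precondition: the implication holds.
Answer: valid


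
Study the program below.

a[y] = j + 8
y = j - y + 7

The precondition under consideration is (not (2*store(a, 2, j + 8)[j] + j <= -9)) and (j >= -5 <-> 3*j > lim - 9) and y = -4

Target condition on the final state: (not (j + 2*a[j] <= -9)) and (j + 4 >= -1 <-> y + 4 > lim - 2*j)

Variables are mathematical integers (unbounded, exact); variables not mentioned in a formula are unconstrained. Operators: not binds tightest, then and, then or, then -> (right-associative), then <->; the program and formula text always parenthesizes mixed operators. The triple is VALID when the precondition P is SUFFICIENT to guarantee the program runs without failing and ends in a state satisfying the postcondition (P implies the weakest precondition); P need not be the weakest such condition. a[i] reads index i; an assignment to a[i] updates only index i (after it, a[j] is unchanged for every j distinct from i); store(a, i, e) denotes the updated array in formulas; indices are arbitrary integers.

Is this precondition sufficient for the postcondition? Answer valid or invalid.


Working backward. After the program, the postcondition (not (j + 2*a[j] <= -9)) and (j + 4 >= -1 <-> y + 4 > lim - 2*j) must hold; in canonical form it is (not (2*a[j] + j <= -9)) and (j >= -5 <-> 2*j + y > lim - 4).
Before y := j - y + 7: (not (2*a[j] + j <= -9)) and (j >= -5 <-> 3*j > lim + y - 11)
Before a[y] := j + 8: (not (2*store(a, y, j + 8)[j] + j <= -9)) and (j >= -5 <-> 3*j > lim + y - 11)
The weakest precondition is (not (2*store(a, y, j + 8)[j] + j <= -9)) and (j >= -5 <-> 3*j > lim + y - 11).
Check whether (not (2*store(a, 2, j + 8)[j] + j <= -9)) and (j >= -5 <-> 3*j > lim - 9) and y = -4 implies it.
Countermodel: at the initial state a = {[-4] = 3, [2] = -6, elsewhere 3}, j = 2, lim = 14, y = -4, the precondition holds but the weakest precondition fails.
Answer: invalid


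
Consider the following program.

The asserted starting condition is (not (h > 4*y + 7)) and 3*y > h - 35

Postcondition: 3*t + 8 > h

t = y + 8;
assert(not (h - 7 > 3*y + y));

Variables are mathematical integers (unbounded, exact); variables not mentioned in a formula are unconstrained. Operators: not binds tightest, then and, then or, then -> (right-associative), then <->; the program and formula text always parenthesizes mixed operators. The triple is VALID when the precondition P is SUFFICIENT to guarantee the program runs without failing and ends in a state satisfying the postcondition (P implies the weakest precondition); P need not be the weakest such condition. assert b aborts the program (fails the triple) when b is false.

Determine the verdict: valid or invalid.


Working backward. After the program, the postcondition 3*t + 8 > h must hold; in canonical form it is 3*t > h - 8.
Before assert not (h - 7 > 3*y + y): (not (h > 4*y + 7)) and 3*t > h - 8
Before t := y + 8: (not (h > 4*y + 7)) and 3*y > h - 32
The weakest precondition is (not (h > 4*y + 7)) and 3*y > h - 32.
Check whether (not (h > 4*y + 7)) and 3*y > h - 35 implies it.
Countermodel: at the initial state h = 107, y = 25, the precondition holds but the weakest precondition fails.
Answer: invalid


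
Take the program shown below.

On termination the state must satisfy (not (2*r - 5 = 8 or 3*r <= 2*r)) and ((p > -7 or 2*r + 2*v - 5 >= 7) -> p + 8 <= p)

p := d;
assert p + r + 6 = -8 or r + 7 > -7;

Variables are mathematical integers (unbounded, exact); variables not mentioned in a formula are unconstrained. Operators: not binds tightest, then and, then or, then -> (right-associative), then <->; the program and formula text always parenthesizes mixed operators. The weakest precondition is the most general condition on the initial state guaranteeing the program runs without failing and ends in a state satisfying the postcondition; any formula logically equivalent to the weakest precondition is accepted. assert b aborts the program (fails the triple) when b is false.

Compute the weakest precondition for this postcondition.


Working backward. After the program, the postcondition (not (2*r - 5 = 8 or 3*r <= 2*r)) and ((p > -7 or 2*r + 2*v - 5 >= 7) -> p + 8 <= p) must hold; in canonical form it is (not (2*r = 13 or r <= 0)) and (not (p > -7 or 2*r + 2*v >= 12)).
Before assert p + r + 6 = -8 or r + 7 > -7: (p + r = -14 or r > -14) and (not (2*r = 13 or r <= 0)) and (not (p > -7 or 2*r + 2*v >= 12))
Before p := d: (d + r = -14 or r > -14) and (not (2*r = 13 or r <= 0)) and (not (d > -7 or 2*r + 2*v >= 12))
Answer: WP = (d + r = -14 or r > -14) and (not (2*r = 13 or r <= 0)) and (not (d > -7 or 2*r + 2*v >= 12))


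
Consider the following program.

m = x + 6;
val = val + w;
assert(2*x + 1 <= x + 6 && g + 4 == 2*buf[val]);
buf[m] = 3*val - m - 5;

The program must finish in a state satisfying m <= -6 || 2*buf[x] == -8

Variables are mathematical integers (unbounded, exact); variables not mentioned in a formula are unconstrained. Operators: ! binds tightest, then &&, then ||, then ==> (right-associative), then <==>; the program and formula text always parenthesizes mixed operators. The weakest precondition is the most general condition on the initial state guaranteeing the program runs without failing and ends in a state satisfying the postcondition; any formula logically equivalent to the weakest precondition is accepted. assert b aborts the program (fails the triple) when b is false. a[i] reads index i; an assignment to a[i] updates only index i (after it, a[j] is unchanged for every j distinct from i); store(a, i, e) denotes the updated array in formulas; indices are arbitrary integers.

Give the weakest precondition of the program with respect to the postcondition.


Working backward. After the program, m <= -6 || 2*buf[x] == -8 must hold.
Before buf[m] := 3*val - m - 5: m <= -6 || 2*store(buf, m, -m + 3*val - 5)[x] == -8
Before assert 2*x + 1 <= x + 6 && g + 4 == 2*buf[val]: x <= 5 && g == 2*buf[val] - 4 && (m <= -6 || 2*store(buf, m, -m + 3*val - 5)[x] == -8)
Before val := val + w: x <= 5 && g == 2*buf[val + w] - 4 && (m <= -6 || 2*store(buf, m, -m + 3*val + 3*w - 5)[x] == -8)
Before m := x + 6: x <= 5 && g == 2*buf[val + w] - 4 && (x <= -12 || 2*store(buf, x + 6, 3*val + 3*w - x - 11)[x] == -8)
Answer: WP = x <= 5 && g == 2*buf[val + w] - 4 && (x <= -12 || 2*store(buf, x + 6, 3*val + 3*w - x - 11)[x] == -8)


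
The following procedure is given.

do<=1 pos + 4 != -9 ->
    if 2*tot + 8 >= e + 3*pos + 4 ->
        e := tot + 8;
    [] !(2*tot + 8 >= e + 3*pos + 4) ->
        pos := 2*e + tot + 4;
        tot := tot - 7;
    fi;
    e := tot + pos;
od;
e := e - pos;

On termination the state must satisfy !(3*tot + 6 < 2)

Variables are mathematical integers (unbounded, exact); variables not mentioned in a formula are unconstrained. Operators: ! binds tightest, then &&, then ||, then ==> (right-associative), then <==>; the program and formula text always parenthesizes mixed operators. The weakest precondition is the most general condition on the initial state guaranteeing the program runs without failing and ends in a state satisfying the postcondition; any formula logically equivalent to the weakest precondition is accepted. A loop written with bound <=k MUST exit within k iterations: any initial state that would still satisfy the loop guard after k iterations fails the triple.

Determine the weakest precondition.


Working backward. After the program, the postcondition !(3*tot + 6 < 2) must hold; in canonical form it is !(3*tot < -4).
Before e := e - pos: !(3*tot < -4)
Before the loop (bound <=1), unroll the exhaustion recursion (WP_0 = exit-now case; WP_j = one more guarded iteration, up to j = 1):
  WP_0: (!(pos != -13)) && (!(3*tot < -4))
  WP_1: (pos != -13 ==> ((2*tot >= e + 3*pos - 4 ==> ((!(pos != -13)) && (!(3*tot < -4)))) && ((!(2*tot >= e + 3*pos - 4)) ==> ((!(2*e + tot != -17)) && (!(3*tot < 17)))))) && ((!(pos != -13)) ==> (!(3*tot < -4)))
So before the loop: (pos != -13 ==> ((2*tot >= e + 3*pos - 4 ==> ((!(pos != -13)) && (!(3*tot < -4)))) && ((!(2*tot >= e + 3*pos - 4)) ==> ((!(2*e + tot != -17)) && (!(3*tot < 17)))))) && ((!(pos != -13)) ==> (!(3*tot < -4)))
Answer: WP = (pos != -13 ==> ((2*tot >= e + 3*pos - 4 ==> ((!(pos != -13)) && (!(3*tot < -4)))) && ((!(2*tot >= e + 3*pos - 4)) ==> ((!(2*e + tot != -17)) && (!(3*tot < 17)))))) && ((!(pos != -13)) ==> (!(3*tot < -4)))


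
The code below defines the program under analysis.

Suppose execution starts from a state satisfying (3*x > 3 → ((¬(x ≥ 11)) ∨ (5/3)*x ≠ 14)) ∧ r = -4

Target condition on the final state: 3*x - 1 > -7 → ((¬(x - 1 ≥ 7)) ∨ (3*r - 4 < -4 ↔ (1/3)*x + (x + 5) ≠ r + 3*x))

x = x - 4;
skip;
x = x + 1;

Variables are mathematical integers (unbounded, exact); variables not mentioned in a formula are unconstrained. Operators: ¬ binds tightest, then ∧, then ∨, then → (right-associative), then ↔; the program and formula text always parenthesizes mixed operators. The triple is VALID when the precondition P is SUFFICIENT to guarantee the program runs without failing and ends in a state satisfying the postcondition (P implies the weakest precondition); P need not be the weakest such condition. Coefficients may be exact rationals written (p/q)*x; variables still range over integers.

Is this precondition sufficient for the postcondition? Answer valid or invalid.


Working backward. After the program, the postcondition 3*x - 1 > -7 → ((¬(x - 1 ≥ 7)) ∨ (3*r - 4 < -4 ↔ (1/3)*x + (x + 5) ≠ r + 3*x)) must hold; in canonical form it is 3*x > -6 → ((¬(x ≥ 8)) ∨ (3*r < 0 ↔ r + (5/3)*x ≠ 5)).
Before x := x + 1: 3*x > -9 → ((¬(x ≥ 7)) ∨ (3*r < 0 ↔ r + (5/3)*x ≠ 10/3))
Before skip: 3*x > -9 → ((¬(x ≥ 7)) ∨ (3*r < 0 ↔ r + (5/3)*x ≠ 10/3))
Before x := x - 4: 3*x > 3 → ((¬(x ≥ 11)) ∨ (3*r < 0 ↔ r + (5/3)*x ≠ 10))
The weakest precondition is 3*x > 3 → ((¬(x ≥ 11)) ∨ (3*r < 0 ↔ r + (5/3)*x ≠ 10)).
Check whether (3*x > 3 → ((¬(x ≥ 11)) ∨ (5/3)*x ≠ 14)) ∧ r = -4 implies it.
Every state satisfying the precondition satisfies the weakest precondition: the implication holds.
Answer: valid


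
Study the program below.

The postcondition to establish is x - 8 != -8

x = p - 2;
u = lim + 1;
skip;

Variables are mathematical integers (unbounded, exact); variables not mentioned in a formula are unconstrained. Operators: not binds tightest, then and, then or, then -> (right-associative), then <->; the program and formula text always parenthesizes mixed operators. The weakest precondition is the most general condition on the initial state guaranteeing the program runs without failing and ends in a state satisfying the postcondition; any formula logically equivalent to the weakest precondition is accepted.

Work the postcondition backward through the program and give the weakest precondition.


Working backward. After the program, the postcondition x - 8 != -8 must hold; in canonical form it is x != 0.
Before skip: x != 0
Before u := lim + 1: x != 0
Before x := p - 2: p != 2
Answer: WP = p != 2


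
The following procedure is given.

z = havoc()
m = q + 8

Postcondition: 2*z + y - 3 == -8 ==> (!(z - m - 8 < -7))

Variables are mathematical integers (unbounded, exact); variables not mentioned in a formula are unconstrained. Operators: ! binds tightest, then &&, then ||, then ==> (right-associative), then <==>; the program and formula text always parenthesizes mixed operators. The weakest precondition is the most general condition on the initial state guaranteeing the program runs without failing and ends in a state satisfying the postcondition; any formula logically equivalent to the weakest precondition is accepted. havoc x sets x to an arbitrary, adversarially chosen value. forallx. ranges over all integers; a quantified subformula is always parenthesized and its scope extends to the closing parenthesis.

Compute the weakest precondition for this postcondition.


Working backward. After the program, the postcondition 2*z + y - 3 == -8 ==> (!(z - m - 8 < -7)) must hold; in canonical form it is y + 2*z == -5 ==> (!(z < m + 1)).
Before m := q + 8: y + 2*z == -5 ==> (!(z < q + 9))
Before havoc z: forall z_1. (y + 2*z_1 == -5 ==> (!(z_1 < q + 9)))
Answer: WP = forall z_1. (y + 2*z_1 == -5 ==> (!(z_1 < q + 9)))


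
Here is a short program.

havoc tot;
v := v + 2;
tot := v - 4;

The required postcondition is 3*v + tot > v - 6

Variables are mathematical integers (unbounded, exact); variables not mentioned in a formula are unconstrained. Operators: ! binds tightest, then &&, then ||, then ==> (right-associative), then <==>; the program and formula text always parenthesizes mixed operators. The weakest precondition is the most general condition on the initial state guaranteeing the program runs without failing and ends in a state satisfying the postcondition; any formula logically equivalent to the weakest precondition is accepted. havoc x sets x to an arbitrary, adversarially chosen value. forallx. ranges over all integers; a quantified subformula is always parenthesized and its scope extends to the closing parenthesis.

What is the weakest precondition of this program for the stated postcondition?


Working backward. After the program, the postcondition 3*v + tot > v - 6 must hold; in canonical form it is tot + 2*v > -6.
Before tot := v - 4: 3*v > -2
Before v := v + 2: 3*v > -8
Before havoc tot: 3*v > -8
Answer: WP = 3*v > -8


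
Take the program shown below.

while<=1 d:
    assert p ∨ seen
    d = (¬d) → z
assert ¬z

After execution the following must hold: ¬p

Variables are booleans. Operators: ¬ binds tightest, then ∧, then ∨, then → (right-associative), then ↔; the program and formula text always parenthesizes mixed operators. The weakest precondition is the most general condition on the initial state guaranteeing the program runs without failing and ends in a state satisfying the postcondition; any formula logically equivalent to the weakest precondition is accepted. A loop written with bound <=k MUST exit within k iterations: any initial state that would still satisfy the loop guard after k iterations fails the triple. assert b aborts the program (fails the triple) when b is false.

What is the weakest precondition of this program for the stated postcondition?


Working backward. After the program, ¬p must hold.
Before assert ¬z: (¬z) ∧ (¬p)
Before the loop (bound <=1), unroll the exhaustion recursion (WP_0 = exit-now case; WP_j = one more guarded iteration, up to j = 1):
  WP_0: (¬d) ∧ (¬z) ∧ (¬p)
  WP_1: (d → ((p ∨ seen) ∧ (¬((¬d) → z)) ∧ (¬z) ∧ (¬p))) ∧ ((¬d) → ((¬z) ∧ (¬p)))
So before the loop: (d → ((p ∨ seen) ∧ (¬((¬d) → z)) ∧ (¬z) ∧ (¬p))) ∧ ((¬d) → ((¬z) ∧ (¬p)))
Answer: WP = (d → ((p ∨ seen) ∧ (¬((¬d) → z)) ∧ (¬z) ∧ (¬p))) ∧ ((¬d) → ((¬z) ∧ (¬p)))


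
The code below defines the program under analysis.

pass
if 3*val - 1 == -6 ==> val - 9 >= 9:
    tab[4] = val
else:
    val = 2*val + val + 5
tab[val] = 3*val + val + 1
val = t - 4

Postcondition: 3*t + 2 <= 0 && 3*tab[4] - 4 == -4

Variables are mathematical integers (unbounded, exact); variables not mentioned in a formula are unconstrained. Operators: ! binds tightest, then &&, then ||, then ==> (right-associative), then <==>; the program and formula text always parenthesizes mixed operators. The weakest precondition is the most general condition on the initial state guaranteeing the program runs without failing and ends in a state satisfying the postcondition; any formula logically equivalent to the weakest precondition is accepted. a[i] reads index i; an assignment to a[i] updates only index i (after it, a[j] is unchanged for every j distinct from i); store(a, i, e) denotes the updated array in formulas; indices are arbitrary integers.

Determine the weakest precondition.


Working backward. After the program, the postcondition 3*t + 2 <= 0 && 3*tab[4] - 4 == -4 must hold; in canonical form it is 3*t <= -2 && 3*tab[4] == 0.
Before val := t - 4: 3*t <= -2 && 3*tab[4] == 0
Before tab[val] := 3*val + val + 1: 3*t <= -2 && 3*store(tab, val, 4*val + 1)[4] == 0
Then branch requires 3*t <= -2 && 3*store(store(tab, 4, val), val, 4*val + 1)[4] == 0; else branch requires 3*t <= -2 && 3*store(tab, 3*val + 5, 12*val + 21)[4] == 0.
Before the if: ((3*val == -5 ==> val >= 18) ==> (3*t <= -2 && 3*store(store(tab, 4, val), val, 4*val + 1)[4] == 0)) && ((!(3*val == -5 ==> val >= 18)) ==> (3*t <= -2 && 3*store(tab, 3*val + 5, 12*val + 21)[4] == 0))
Before skip: ((3*val == -5 ==> val >= 18) ==> (3*t <= -2 && 3*store(store(tab, 4, val), val, 4*val + 1)[4] == 0)) && ((!(3*val == -5 ==> val >= 18)) ==> (3*t <= -2 && 3*store(tab, 3*val + 5, 12*val + 21)[4] == 0))
Answer: WP = ((3*val == -5 ==> val >= 18) ==> (3*t <= -2 && 3*store(store(tab, 4, val), val, 4*val + 1)[4] == 0)) && ((!(3*val == -5 ==> val >= 18)) ==> (3*t <= -2 && 3*store(tab, 3*val + 5, 12*val + 21)[4] == 0))


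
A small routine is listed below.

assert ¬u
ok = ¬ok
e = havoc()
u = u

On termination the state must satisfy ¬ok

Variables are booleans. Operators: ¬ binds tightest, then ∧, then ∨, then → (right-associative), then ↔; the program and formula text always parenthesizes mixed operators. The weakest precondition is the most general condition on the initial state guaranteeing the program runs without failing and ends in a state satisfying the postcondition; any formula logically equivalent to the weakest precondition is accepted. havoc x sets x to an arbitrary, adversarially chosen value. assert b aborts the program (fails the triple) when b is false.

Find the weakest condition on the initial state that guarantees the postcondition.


Working backward. After the program, ¬ok must hold.
Before u := u: ¬ok
Before havoc e: ¬ok
Before ok := ¬ok: ok
Before assert ¬u: (¬u) ∧ ok
Answer: WP = (¬u) ∧ ok


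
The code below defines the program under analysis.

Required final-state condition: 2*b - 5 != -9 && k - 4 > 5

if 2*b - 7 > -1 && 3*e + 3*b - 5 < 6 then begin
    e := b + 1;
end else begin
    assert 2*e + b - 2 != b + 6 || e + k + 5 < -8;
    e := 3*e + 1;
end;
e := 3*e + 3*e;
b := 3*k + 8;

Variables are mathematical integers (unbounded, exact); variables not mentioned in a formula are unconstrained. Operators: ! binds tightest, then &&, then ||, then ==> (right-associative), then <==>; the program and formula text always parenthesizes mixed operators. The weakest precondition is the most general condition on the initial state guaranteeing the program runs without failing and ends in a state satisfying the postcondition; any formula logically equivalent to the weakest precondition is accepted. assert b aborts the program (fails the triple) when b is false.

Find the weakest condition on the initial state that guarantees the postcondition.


Working backward. After the program, the postcondition 2*b - 5 != -9 && k - 4 > 5 must hold; in canonical form it is 2*b != -4 && k > 9.
Before b := 3*k + 8: 6*k != -20 && k > 9
Before e := 3*e + 3*e: 6*k != -20 && k > 9
Then branch requires 6*k != -20 && k > 9; else branch requires (2*e != 8 || e + k < -13) && 6*k != -20 && k > 9.
Before the if: ((2*b > 6 && 3*b + 3*e < 11) ==> (6*k != -20 && k > 9)) && ((!(2*b > 6 && 3*b + 3*e < 11)) ==> ((2*e != 8 || e + k < -13) && 6*k != -20 && k > 9))
Answer: WP = ((2*b > 6 && 3*b + 3*e < 11) ==> (6*k != -20 && k > 9)) && ((!(2*b > 6 && 3*b + 3*e < 11)) ==> ((2*e != 8 || e + k < -13) && 6*k != -20 && k > 9))


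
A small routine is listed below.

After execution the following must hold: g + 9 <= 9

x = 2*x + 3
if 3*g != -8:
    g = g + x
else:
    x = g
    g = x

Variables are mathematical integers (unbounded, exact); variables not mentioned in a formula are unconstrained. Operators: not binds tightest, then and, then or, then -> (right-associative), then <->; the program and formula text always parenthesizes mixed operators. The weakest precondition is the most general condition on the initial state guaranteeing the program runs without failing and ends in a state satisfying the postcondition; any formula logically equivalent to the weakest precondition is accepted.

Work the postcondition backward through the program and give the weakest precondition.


Working backward. After the program, the postcondition g + 9 <= 9 must hold; in canonical form it is g <= 0.
Then branch requires g + x <= 0; else branch requires g <= 0.
Before the if: (3*g != -8 -> g + x <= 0) and ((not (3*g != -8)) -> g <= 0)
Before x := 2*x + 3: (3*g != -8 -> g + 2*x <= -3) and ((not (3*g != -8)) -> g <= 0)
Answer: WP = (3*g != -8 -> g + 2*x <= -3) and ((not (3*g != -8)) -> g <= 0)


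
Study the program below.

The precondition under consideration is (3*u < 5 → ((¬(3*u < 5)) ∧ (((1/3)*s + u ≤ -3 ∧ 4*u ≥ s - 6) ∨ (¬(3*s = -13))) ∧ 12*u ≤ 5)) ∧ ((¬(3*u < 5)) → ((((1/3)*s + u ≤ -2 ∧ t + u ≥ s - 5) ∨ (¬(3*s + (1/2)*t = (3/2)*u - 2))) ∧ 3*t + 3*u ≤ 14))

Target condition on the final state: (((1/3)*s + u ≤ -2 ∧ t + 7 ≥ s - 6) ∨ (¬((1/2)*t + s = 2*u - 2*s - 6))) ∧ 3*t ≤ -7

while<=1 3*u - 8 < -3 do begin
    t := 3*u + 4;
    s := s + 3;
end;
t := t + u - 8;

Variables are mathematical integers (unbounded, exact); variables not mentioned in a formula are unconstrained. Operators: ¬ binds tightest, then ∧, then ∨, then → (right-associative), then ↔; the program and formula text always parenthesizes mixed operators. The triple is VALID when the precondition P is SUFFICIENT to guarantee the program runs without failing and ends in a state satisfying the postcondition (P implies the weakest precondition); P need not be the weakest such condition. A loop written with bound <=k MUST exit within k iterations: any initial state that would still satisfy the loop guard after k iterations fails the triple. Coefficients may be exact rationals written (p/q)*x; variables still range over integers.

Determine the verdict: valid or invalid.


Working backward. After the program, the postcondition (((1/3)*s + u ≤ -2 ∧ t + 7 ≥ s - 6) ∨ (¬((1/2)*t + s = 2*u - 2*s - 6))) ∧ 3*t ≤ -7 must hold; in canonical form it is (((1/3)*s + u ≤ -2 ∧ t ≥ s - 13) ∨ (¬(3*s + (1/2)*t = 2*u - 6))) ∧ 3*t ≤ -7.
Before t := t + u - 8: (((1/3)*s + u ≤ -2 ∧ t + u ≥ s - 5) ∨ (¬(3*s + (1/2)*t = (3/2)*u - 2))) ∧ 3*t + 3*u ≤ 17
Before the loop (bound <=1), unroll the exhaustion recursion (WP_0 = exit-now case; WP_j = one more guarded iteration, up to j = 1):
  WP_0: (¬(3*u < 5)) ∧ (((1/3)*s + u ≤ -2 ∧ t + u ≥ s - 5) ∨ (¬(3*s + (1/2)*t = (3/2)*u - 2))) ∧ 3*t + 3*u ≤ 17
  WP_1: (3*u < 5 → ((¬(3*u < 5)) ∧ (((1/3)*s + u ≤ -3 ∧ 4*u ≥ s - 6) ∨ (¬(3*s = -13))) ∧ 12*u ≤ 5)) ∧ ((¬(3*u < 5)) → ((((1/3)*s + u ≤ -2 ∧ t + u ≥ s - 5) ∨ (¬(3*s + (1/2)*t = (3/2)*u - 2))) ∧ 3*t + 3*u ≤ 17))
So before the loop: (3*u < 5 → ((¬(3*u < 5)) ∧ (((1/3)*s + u ≤ -3 ∧ 4*u ≥ s - 6) ∨ (¬(3*s = -13))) ∧ 12*u ≤ 5)) ∧ ((¬(3*u < 5)) → ((((1/3)*s + u ≤ -2 ∧ t + u ≥ s - 5) ∨ (¬(3*s + (1/2)*t = (3/2)*u - 2))) ∧ 3*t + 3*u ≤ 17))
The weakest precondition is (3*u < 5 → ((¬(3*u < 5)) ∧ (((1/3)*s + u ≤ -3 ∧ 4*u ≥ s - 6) ∨ (¬(3*s = -13))) ∧ 12*u ≤ 5)) ∧ ((¬(3*u < 5)) → ((((1/3)*s + u ≤ -2 ∧ t + u ≥ s - 5) ∨ (¬(3*s + (1/2)*t = (3/2)*u - 2))) ∧ 3*t + 3*u ≤ 17)).
Check whether (3*u < 5 → ((¬(3*u < 5)) ∧ (((1/3)*s + u ≤ -3 ∧ 4*u ≥ s - 6) ∨ (¬(3*s = -13))) ∧ 12*u ≤ 5)) ∧ ((¬(3*u < 5)) → ((((1/3)*s + u ≤ -2 ∧ t + u ≥ s - 5) ∨ (¬(3*s + (1/2)*t = (3/2)*u - 2))) ∧ 3*t + 3*u ≤ 14)) implies it.
Every state satisfying the precondition satisfies the weakest precondition: the implication holds.
Answer: valid


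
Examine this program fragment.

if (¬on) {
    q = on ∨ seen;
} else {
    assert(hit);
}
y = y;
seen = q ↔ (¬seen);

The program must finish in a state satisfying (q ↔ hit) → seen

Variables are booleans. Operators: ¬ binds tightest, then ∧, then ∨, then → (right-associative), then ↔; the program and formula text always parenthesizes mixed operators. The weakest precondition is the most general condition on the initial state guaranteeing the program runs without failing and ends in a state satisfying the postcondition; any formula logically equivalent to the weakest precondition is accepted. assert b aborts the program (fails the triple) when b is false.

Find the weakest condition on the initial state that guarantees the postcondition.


Working backward. After the program, (q ↔ hit) → seen must hold.
Before seen := q ↔ (¬seen): (q ↔ hit) → (q ↔ (¬seen))
Before y := y: (q ↔ hit) → (q ↔ (¬seen))
Then branch requires ((on ∨ seen) ↔ hit) → ((on ∨ seen) ↔ (¬seen)); else branch requires hit ∧ ((q ↔ hit) → (q ↔ (¬seen))).
Before the if: ((¬on) → (((on ∨ seen) ↔ hit) → ((on ∨ seen) ↔ (¬seen)))) ∧ (on → (hit ∧ ((q ↔ hit) → (q ↔ (¬seen)))))
Answer: WP = ((¬on) → (((on ∨ seen) ↔ hit) → ((on ∨ seen) ↔ (¬seen)))) ∧ (on → (hit ∧ ((q ↔ hit) → (q ↔ (¬seen)))))
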